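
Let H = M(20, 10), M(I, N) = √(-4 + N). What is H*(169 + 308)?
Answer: 477*√6 ≈ 1168.4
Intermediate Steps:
H = √6 (H = √(-4 + 10) = √6 ≈ 2.4495)
H*(169 + 308) = √6*(169 + 308) = √6*477 = 477*√6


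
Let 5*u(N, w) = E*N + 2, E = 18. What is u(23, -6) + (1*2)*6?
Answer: 476/5 ≈ 95.200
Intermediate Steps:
u(N, w) = ⅖ + 18*N/5 (u(N, w) = (18*N + 2)/5 = (2 + 18*N)/5 = ⅖ + 18*N/5)
u(23, -6) + (1*2)*6 = (⅖ + (18/5)*23) + (1*2)*6 = (⅖ + 414/5) + 2*6 = 416/5 + 12 = 476/5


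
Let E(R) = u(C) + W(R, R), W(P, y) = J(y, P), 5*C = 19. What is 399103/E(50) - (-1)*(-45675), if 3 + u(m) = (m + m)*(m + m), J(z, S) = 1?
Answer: -53693375/1394 ≈ -38518.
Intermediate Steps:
C = 19/5 (C = (1/5)*19 = 19/5 ≈ 3.8000)
W(P, y) = 1
u(m) = -3 + 4*m**2 (u(m) = -3 + (m + m)*(m + m) = -3 + (2*m)*(2*m) = -3 + 4*m**2)
E(R) = 1394/25 (E(R) = (-3 + 4*(19/5)**2) + 1 = (-3 + 4*(361/25)) + 1 = (-3 + 1444/25) + 1 = 1369/25 + 1 = 1394/25)
399103/E(50) - (-1)*(-45675) = 399103/(1394/25) - (-1)*(-45675) = 399103*(25/1394) - 1*45675 = 9977575/1394 - 45675 = -53693375/1394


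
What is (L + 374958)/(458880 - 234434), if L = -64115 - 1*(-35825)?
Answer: 173334/112223 ≈ 1.5445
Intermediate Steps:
L = -28290 (L = -64115 + 35825 = -28290)
(L + 374958)/(458880 - 234434) = (-28290 + 374958)/(458880 - 234434) = 346668/224446 = 346668*(1/224446) = 173334/112223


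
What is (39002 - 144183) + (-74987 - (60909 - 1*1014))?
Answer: -240063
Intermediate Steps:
(39002 - 144183) + (-74987 - (60909 - 1*1014)) = -105181 + (-74987 - (60909 - 1014)) = -105181 + (-74987 - 1*59895) = -105181 + (-74987 - 59895) = -105181 - 134882 = -240063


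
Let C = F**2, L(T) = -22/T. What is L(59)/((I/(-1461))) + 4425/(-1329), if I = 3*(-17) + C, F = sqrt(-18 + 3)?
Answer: -302766/26137 ≈ -11.584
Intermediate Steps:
F = I*sqrt(15) (F = sqrt(-15) = I*sqrt(15) ≈ 3.873*I)
C = -15 (C = (I*sqrt(15))**2 = -15)
I = -66 (I = 3*(-17) - 15 = -51 - 15 = -66)
L(59)/((I/(-1461))) + 4425/(-1329) = (-22/59)/((-66/(-1461))) + 4425/(-1329) = (-22*1/59)/((-66*(-1/1461))) + 4425*(-1/1329) = -22/(59*22/487) - 1475/443 = -22/59*487/22 - 1475/443 = -487/59 - 1475/443 = -302766/26137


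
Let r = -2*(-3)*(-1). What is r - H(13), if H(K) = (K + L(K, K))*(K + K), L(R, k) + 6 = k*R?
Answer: -4582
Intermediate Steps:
L(R, k) = -6 + R*k (L(R, k) = -6 + k*R = -6 + R*k)
H(K) = 2*K*(-6 + K + K²) (H(K) = (K + (-6 + K*K))*(K + K) = (K + (-6 + K²))*(2*K) = (-6 + K + K²)*(2*K) = 2*K*(-6 + K + K²))
r = -6 (r = 6*(-1) = -6)
r - H(13) = -6 - 2*13*(-6 + 13 + 13²) = -6 - 2*13*(-6 + 13 + 169) = -6 - 2*13*176 = -6 - 1*4576 = -6 - 4576 = -4582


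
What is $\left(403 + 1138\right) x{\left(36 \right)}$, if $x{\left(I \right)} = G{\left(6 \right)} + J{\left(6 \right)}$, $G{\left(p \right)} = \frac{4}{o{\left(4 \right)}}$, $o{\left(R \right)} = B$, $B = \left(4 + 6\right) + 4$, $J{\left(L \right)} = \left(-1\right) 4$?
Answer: $- \frac{40066}{7} \approx -5723.7$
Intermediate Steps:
$J{\left(L \right)} = -4$
$B = 14$ ($B = 10 + 4 = 14$)
$o{\left(R \right)} = 14$
$G{\left(p \right)} = \frac{2}{7}$ ($G{\left(p \right)} = \frac{4}{14} = 4 \cdot \frac{1}{14} = \frac{2}{7}$)
$x{\left(I \right)} = - \frac{26}{7}$ ($x{\left(I \right)} = \frac{2}{7} - 4 = - \frac{26}{7}$)
$\left(403 + 1138\right) x{\left(36 \right)} = \left(403 + 1138\right) \left(- \frac{26}{7}\right) = 1541 \left(- \frac{26}{7}\right) = - \frac{40066}{7}$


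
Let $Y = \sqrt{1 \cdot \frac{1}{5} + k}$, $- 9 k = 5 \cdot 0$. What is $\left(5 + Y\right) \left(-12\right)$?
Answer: $-60 - \frac{12 \sqrt{5}}{5} \approx -65.367$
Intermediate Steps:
$k = 0$ ($k = - \frac{5 \cdot 0}{9} = \left(- \frac{1}{9}\right) 0 = 0$)
$Y = \frac{\sqrt{5}}{5}$ ($Y = \sqrt{1 \cdot \frac{1}{5} + 0} = \sqrt{\frac{1}{5} + 0} = \sqrt{\frac{1}{5}} = \frac{\sqrt{5}}{5} \approx 0.44721$)
$\left(5 + Y\right) \left(-12\right) = \left(5 + \frac{\sqrt{5}}{5}\right) \left(-12\right) = -60 - \frac{12 \sqrt{5}}{5}$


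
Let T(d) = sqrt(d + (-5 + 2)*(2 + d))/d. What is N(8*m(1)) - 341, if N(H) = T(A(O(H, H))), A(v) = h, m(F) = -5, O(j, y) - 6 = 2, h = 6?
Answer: -341 + I*sqrt(2)/2 ≈ -341.0 + 0.70711*I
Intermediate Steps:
O(j, y) = 8 (O(j, y) = 6 + 2 = 8)
A(v) = 6
T(d) = sqrt(-6 - 2*d)/d (T(d) = sqrt(d - 3*(2 + d))/d = sqrt(d + (-6 - 3*d))/d = sqrt(-6 - 2*d)/d)
N(H) = I*sqrt(2)/2 (N(H) = sqrt(-6 - 2*6)/6 = sqrt(-6 - 12)/6 = sqrt(-18)/6 = (3*I*sqrt(2))/6 = I*sqrt(2)/2)
N(8*m(1)) - 341 = I*sqrt(2)/2 - 341 = -341 + I*sqrt(2)/2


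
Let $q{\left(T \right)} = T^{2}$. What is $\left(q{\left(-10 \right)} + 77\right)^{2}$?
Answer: $31329$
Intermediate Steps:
$\left(q{\left(-10 \right)} + 77\right)^{2} = \left(\left(-10\right)^{2} + 77\right)^{2} = \left(100 + 77\right)^{2} = 177^{2} = 31329$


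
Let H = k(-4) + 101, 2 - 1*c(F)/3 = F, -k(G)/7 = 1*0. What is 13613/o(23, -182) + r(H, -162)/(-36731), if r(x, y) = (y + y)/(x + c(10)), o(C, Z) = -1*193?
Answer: -38501408399/545859391 ≈ -70.534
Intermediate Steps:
k(G) = 0 (k(G) = -7*0 = 0)
o(C, Z) = -193
c(F) = 6 - 3*F
H = 101 (H = 0 + 101 = 101)
r(x, y) = 2*y/(-24 + x) (r(x, y) = (y + y)/(x + (6 - 3*10)) = (2*y)/(x + (6 - 30)) = (2*y)/(x - 24) = (2*y)/(-24 + x) = 2*y/(-24 + x))
13613/o(23, -182) + r(H, -162)/(-36731) = 13613/(-193) + (2*(-162)/(-24 + 101))/(-36731) = 13613*(-1/193) + (2*(-162)/77)*(-1/36731) = -13613/193 + (2*(-162)*(1/77))*(-1/36731) = -13613/193 - 324/77*(-1/36731) = -13613/193 + 324/2828287 = -38501408399/545859391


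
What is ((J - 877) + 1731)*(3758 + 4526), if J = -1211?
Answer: -2957388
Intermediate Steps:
((J - 877) + 1731)*(3758 + 4526) = ((-1211 - 877) + 1731)*(3758 + 4526) = (-2088 + 1731)*8284 = -357*8284 = -2957388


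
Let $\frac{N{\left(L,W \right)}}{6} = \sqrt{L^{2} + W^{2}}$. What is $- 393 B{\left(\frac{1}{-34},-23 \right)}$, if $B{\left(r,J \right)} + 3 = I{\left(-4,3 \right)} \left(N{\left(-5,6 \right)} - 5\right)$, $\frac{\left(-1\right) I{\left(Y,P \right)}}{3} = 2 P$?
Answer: $-34191 + 42444 \sqrt{61} \approx 2.9731 \cdot 10^{5}$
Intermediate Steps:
$N{\left(L,W \right)} = 6 \sqrt{L^{2} + W^{2}}$
$I{\left(Y,P \right)} = - 6 P$ ($I{\left(Y,P \right)} = - 3 \cdot 2 P = - 6 P$)
$B{\left(r,J \right)} = 87 - 108 \sqrt{61}$ ($B{\left(r,J \right)} = -3 + \left(-6\right) 3 \left(6 \sqrt{\left(-5\right)^{2} + 6^{2}} - 5\right) = -3 - 18 \left(6 \sqrt{25 + 36} - 5\right) = -3 - 18 \left(6 \sqrt{61} - 5\right) = -3 - 18 \left(-5 + 6 \sqrt{61}\right) = -3 + \left(90 - 108 \sqrt{61}\right) = 87 - 108 \sqrt{61}$)
$- 393 B{\left(\frac{1}{-34},-23 \right)} = - 393 \left(87 - 108 \sqrt{61}\right) = -34191 + 42444 \sqrt{61}$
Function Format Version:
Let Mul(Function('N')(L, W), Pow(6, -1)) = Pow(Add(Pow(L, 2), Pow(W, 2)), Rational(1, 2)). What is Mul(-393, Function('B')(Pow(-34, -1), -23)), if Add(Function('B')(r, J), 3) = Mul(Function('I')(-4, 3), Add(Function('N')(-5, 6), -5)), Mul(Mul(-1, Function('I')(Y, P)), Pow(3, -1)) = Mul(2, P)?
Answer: Add(-34191, Mul(42444, Pow(61, Rational(1, 2)))) ≈ 2.9731e+5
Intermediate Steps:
Function('N')(L, W) = Mul(6, Pow(Add(Pow(L, 2), Pow(W, 2)), Rational(1, 2)))
Function('I')(Y, P) = Mul(-6, P) (Function('I')(Y, P) = Mul(-3, Mul(2, P)) = Mul(-6, P))
Function('B')(r, J) = Add(87, Mul(-108, Pow(61, Rational(1, 2)))) (Function('B')(r, J) = Add(-3, Mul(Mul(-6, 3), Add(Mul(6, Pow(Add(Pow(-5, 2), Pow(6, 2)), Rational(1, 2))), -5))) = Add(-3, Mul(-18, Add(Mul(6, Pow(Add(25, 36), Rational(1, 2))), -5))) = Add(-3, Mul(-18, Add(Mul(6, Pow(61, Rational(1, 2))), -5))) = Add(-3, Mul(-18, Add(-5, Mul(6, Pow(61, Rational(1, 2)))))) = Add(-3, Add(90, Mul(-108, Pow(61, Rational(1, 2))))) = Add(87, Mul(-108, Pow(61, Rational(1, 2)))))
Mul(-393, Function('B')(Pow(-34, -1), -23)) = Mul(-393, Add(87, Mul(-108, Pow(61, Rational(1, 2))))) = Add(-34191, Mul(42444, Pow(61, Rational(1, 2))))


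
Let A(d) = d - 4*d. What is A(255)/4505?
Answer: -9/53 ≈ -0.16981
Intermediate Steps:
A(d) = -3*d
A(255)/4505 = -3*255/4505 = -765*1/4505 = -9/53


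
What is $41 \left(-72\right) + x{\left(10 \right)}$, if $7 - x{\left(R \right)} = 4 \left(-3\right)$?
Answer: $-2933$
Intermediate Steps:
$x{\left(R \right)} = 19$ ($x{\left(R \right)} = 7 - 4 \left(-3\right) = 7 - -12 = 7 + 12 = 19$)
$41 \left(-72\right) + x{\left(10 \right)} = 41 \left(-72\right) + 19 = -2952 + 19 = -2933$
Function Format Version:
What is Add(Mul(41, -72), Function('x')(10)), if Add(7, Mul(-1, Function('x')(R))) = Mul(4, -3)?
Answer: -2933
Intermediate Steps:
Function('x')(R) = 19 (Function('x')(R) = Add(7, Mul(-1, Mul(4, -3))) = Add(7, Mul(-1, -12)) = Add(7, 12) = 19)
Add(Mul(41, -72), Function('x')(10)) = Add(Mul(41, -72), 19) = Add(-2952, 19) = -2933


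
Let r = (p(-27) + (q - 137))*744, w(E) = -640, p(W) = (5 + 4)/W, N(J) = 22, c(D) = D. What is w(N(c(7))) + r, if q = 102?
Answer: -26928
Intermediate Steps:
p(W) = 9/W
r = -26288 (r = (9/(-27) + (102 - 137))*744 = (9*(-1/27) - 35)*744 = (-⅓ - 35)*744 = -106/3*744 = -26288)
w(N(c(7))) + r = -640 - 26288 = -26928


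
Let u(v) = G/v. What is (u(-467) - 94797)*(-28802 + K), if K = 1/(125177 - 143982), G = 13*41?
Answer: 23977985185989252/8781935 ≈ 2.7304e+9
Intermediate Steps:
G = 533
u(v) = 533/v
K = -1/18805 (K = 1/(-18805) = -1/18805 ≈ -5.3177e-5)
(u(-467) - 94797)*(-28802 + K) = (533/(-467) - 94797)*(-28802 - 1/18805) = (533*(-1/467) - 94797)*(-541621611/18805) = (-533/467 - 94797)*(-541621611/18805) = -44270732/467*(-541621611/18805) = 23977985185989252/8781935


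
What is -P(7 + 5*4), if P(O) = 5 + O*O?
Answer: -734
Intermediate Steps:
P(O) = 5 + O²
-P(7 + 5*4) = -(5 + (7 + 5*4)²) = -(5 + (7 + 20)²) = -(5 + 27²) = -(5 + 729) = -1*734 = -734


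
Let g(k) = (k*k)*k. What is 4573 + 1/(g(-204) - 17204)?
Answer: 38901907363/8506868 ≈ 4573.0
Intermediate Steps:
g(k) = k³ (g(k) = k²*k = k³)
4573 + 1/(g(-204) - 17204) = 4573 + 1/((-204)³ - 17204) = 4573 + 1/(-8489664 - 17204) = 4573 + 1/(-8506868) = 4573 - 1/8506868 = 38901907363/8506868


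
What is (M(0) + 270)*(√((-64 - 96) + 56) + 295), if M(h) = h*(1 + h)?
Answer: 79650 + 540*I*√26 ≈ 79650.0 + 2753.5*I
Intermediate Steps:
(M(0) + 270)*(√((-64 - 96) + 56) + 295) = (0*(1 + 0) + 270)*(√((-64 - 96) + 56) + 295) = (0*1 + 270)*(√(-160 + 56) + 295) = (0 + 270)*(√(-104) + 295) = 270*(2*I*√26 + 295) = 270*(295 + 2*I*√26) = 79650 + 540*I*√26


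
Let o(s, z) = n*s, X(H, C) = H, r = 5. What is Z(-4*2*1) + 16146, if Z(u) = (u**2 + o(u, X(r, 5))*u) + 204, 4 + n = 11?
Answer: 16862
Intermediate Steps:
n = 7 (n = -4 + 11 = 7)
o(s, z) = 7*s
Z(u) = 204 + 8*u**2 (Z(u) = (u**2 + (7*u)*u) + 204 = (u**2 + 7*u**2) + 204 = 8*u**2 + 204 = 204 + 8*u**2)
Z(-4*2*1) + 16146 = (204 + 8*(-4*2*1)**2) + 16146 = (204 + 8*(-8*1)**2) + 16146 = (204 + 8*(-8)**2) + 16146 = (204 + 8*64) + 16146 = (204 + 512) + 16146 = 716 + 16146 = 16862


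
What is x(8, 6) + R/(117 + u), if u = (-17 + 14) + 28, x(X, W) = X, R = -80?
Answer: 528/71 ≈ 7.4366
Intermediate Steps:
u = 25 (u = -3 + 28 = 25)
x(8, 6) + R/(117 + u) = 8 - 80/(117 + 25) = 8 - 80/142 = 8 - 80*1/142 = 8 - 40/71 = 528/71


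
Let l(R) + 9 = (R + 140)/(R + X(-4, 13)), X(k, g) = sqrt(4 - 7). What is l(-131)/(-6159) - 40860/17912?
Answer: -179860341375/78897192388 + 3*I*sqrt(3)/35237692 ≈ -2.2797 + 1.4746e-7*I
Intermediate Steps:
X(k, g) = I*sqrt(3) (X(k, g) = sqrt(-3) = I*sqrt(3))
l(R) = -9 + (140 + R)/(R + I*sqrt(3)) (l(R) = -9 + (R + 140)/(R + I*sqrt(3)) = -9 + (140 + R)/(R + I*sqrt(3)))
l(-131)/(-6159) - 40860/17912 = ((140 - 8*(-131) - 9*I*sqrt(3))/(-131 + I*sqrt(3)))/(-6159) - 40860/17912 = ((140 + 1048 - 9*I*sqrt(3))/(-131 + I*sqrt(3)))*(-1/6159) - 40860*1/17912 = ((1188 - 9*I*sqrt(3))/(-131 + I*sqrt(3)))*(-1/6159) - 10215/4478 = -(1188 - 9*I*sqrt(3))/(6159*(-131 + I*sqrt(3))) - 10215/4478 = -10215/4478 - (1188 - 9*I*sqrt(3))/(6159*(-131 + I*sqrt(3)))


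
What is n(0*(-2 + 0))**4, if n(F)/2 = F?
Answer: 0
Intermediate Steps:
n(F) = 2*F
n(0*(-2 + 0))**4 = (2*(0*(-2 + 0)))**4 = (2*(0*(-2)))**4 = (2*0)**4 = 0**4 = 0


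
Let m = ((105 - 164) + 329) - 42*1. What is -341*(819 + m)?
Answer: -357027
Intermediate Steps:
m = 228 (m = (-59 + 329) - 42 = 270 - 42 = 228)
-341*(819 + m) = -341*(819 + 228) = -341*1047 = -357027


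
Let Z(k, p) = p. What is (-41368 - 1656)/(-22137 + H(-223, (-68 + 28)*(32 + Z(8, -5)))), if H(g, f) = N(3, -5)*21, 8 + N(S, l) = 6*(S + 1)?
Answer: 43024/21801 ≈ 1.9735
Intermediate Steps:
N(S, l) = -2 + 6*S (N(S, l) = -8 + 6*(S + 1) = -8 + 6*(1 + S) = -8 + (6 + 6*S) = -2 + 6*S)
H(g, f) = 336 (H(g, f) = (-2 + 6*3)*21 = (-2 + 18)*21 = 16*21 = 336)
(-41368 - 1656)/(-22137 + H(-223, (-68 + 28)*(32 + Z(8, -5)))) = (-41368 - 1656)/(-22137 + 336) = -43024/(-21801) = -43024*(-1/21801) = 43024/21801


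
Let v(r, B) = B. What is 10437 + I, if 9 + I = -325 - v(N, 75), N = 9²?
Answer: 10028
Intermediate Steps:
N = 81
I = -409 (I = -9 + (-325 - 1*75) = -9 + (-325 - 75) = -9 - 400 = -409)
10437 + I = 10437 - 409 = 10028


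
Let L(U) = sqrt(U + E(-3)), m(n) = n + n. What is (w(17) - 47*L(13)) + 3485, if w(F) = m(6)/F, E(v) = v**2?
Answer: 59257/17 - 47*sqrt(22) ≈ 3265.3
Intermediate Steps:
m(n) = 2*n
L(U) = sqrt(9 + U) (L(U) = sqrt(U + (-3)**2) = sqrt(U + 9) = sqrt(9 + U))
w(F) = 12/F (w(F) = (2*6)/F = 12/F)
(w(17) - 47*L(13)) + 3485 = (12/17 - 47*sqrt(9 + 13)) + 3485 = (12*(1/17) - 47*sqrt(22)) + 3485 = (12/17 - 47*sqrt(22)) + 3485 = 59257/17 - 47*sqrt(22)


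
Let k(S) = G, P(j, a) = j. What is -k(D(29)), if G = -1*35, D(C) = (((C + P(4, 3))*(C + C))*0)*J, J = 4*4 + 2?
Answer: 35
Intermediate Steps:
J = 18 (J = 16 + 2 = 18)
D(C) = 0 (D(C) = (((C + 4)*(C + C))*0)*18 = (((4 + C)*(2*C))*0)*18 = ((2*C*(4 + C))*0)*18 = 0*18 = 0)
G = -35
k(S) = -35
-k(D(29)) = -1*(-35) = 35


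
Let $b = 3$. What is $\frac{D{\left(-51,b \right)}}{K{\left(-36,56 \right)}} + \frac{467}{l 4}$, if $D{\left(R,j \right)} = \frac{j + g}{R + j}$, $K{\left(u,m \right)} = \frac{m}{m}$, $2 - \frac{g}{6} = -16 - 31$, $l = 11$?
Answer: $\frac{779}{176} \approx 4.4261$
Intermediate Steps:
$g = 294$ ($g = 12 - 6 \left(-16 - 31\right) = 12 - -282 = 12 + 282 = 294$)
$K{\left(u,m \right)} = 1$
$D{\left(R,j \right)} = \frac{294 + j}{R + j}$ ($D{\left(R,j \right)} = \frac{j + 294}{R + j} = \frac{294 + j}{R + j}$)
$\frac{D{\left(-51,b \right)}}{K{\left(-36,56 \right)}} + \frac{467}{l 4} = \frac{\frac{1}{-51 + 3} \left(294 + 3\right)}{1} + \frac{467}{11 \cdot 4} = \frac{1}{-48} \cdot 297 \cdot 1 + \frac{467}{44} = \left(- \frac{1}{48}\right) 297 \cdot 1 + 467 \cdot \frac{1}{44} = \left(- \frac{99}{16}\right) 1 + \frac{467}{44} = - \frac{99}{16} + \frac{467}{44} = \frac{779}{176}$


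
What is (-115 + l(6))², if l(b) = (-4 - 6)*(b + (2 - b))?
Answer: 18225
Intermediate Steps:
l(b) = -20 (l(b) = -10*2 = -20)
(-115 + l(6))² = (-115 - 20)² = (-135)² = 18225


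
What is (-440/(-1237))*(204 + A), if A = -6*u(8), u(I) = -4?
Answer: 100320/1237 ≈ 81.099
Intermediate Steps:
A = 24 (A = -6*(-4) = 24)
(-440/(-1237))*(204 + A) = (-440/(-1237))*(204 + 24) = -440*(-1/1237)*228 = (440/1237)*228 = 100320/1237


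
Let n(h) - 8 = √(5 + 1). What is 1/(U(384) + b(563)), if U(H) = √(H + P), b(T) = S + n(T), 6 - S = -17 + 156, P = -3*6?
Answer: 1/(-125 + √6 + √366) ≈ -0.0096694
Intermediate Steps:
n(h) = 8 + √6 (n(h) = 8 + √(5 + 1) = 8 + √6)
P = -18
S = -133 (S = 6 - (-17 + 156) = 6 - 1*139 = 6 - 139 = -133)
b(T) = -125 + √6 (b(T) = -133 + (8 + √6) = -125 + √6)
U(H) = √(-18 + H) (U(H) = √(H - 18) = √(-18 + H))
1/(U(384) + b(563)) = 1/(√(-18 + 384) + (-125 + √6)) = 1/(√366 + (-125 + √6)) = 1/(-125 + √6 + √366)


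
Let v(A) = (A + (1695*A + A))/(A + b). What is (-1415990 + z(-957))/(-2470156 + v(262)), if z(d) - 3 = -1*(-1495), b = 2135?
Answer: 1695268662/2960259659 ≈ 0.57268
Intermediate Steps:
z(d) = 1498 (z(d) = 3 - 1*(-1495) = 3 + 1495 = 1498)
v(A) = 1697*A/(2135 + A) (v(A) = (A + (1695*A + A))/(A + 2135) = (A + 1696*A)/(2135 + A) = (1697*A)/(2135 + A) = 1697*A/(2135 + A))
(-1415990 + z(-957))/(-2470156 + v(262)) = (-1415990 + 1498)/(-2470156 + 1697*262/(2135 + 262)) = -1414492/(-2470156 + 1697*262/2397) = -1414492/(-2470156 + 1697*262*(1/2397)) = -1414492/(-2470156 + 444614/2397) = -1414492/(-5920519318/2397) = -1414492*(-2397/5920519318) = 1695268662/2960259659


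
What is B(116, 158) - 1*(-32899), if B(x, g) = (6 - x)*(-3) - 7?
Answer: 33222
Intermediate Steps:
B(x, g) = -25 + 3*x (B(x, g) = (-18 + 3*x) - 7 = -25 + 3*x)
B(116, 158) - 1*(-32899) = (-25 + 3*116) - 1*(-32899) = (-25 + 348) + 32899 = 323 + 32899 = 33222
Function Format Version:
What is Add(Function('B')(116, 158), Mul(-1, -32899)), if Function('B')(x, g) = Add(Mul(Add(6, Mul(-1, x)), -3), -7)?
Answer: 33222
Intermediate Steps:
Function('B')(x, g) = Add(-25, Mul(3, x)) (Function('B')(x, g) = Add(Add(-18, Mul(3, x)), -7) = Add(-25, Mul(3, x)))
Add(Function('B')(116, 158), Mul(-1, -32899)) = Add(Add(-25, Mul(3, 116)), Mul(-1, -32899)) = Add(Add(-25, 348), 32899) = Add(323, 32899) = 33222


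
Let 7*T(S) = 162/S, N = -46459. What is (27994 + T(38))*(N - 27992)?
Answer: -277202142633/133 ≈ -2.0842e+9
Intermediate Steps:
T(S) = 162/(7*S) (T(S) = (162/S)/7 = 162/(7*S))
(27994 + T(38))*(N - 27992) = (27994 + (162/7)/38)*(-46459 - 27992) = (27994 + (162/7)*(1/38))*(-74451) = (27994 + 81/133)*(-74451) = (3723283/133)*(-74451) = -277202142633/133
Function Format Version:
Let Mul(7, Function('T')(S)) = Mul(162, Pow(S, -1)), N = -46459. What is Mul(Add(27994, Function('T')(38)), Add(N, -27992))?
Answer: Rational(-277202142633, 133) ≈ -2.0842e+9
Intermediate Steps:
Function('T')(S) = Mul(Rational(162, 7), Pow(S, -1)) (Function('T')(S) = Mul(Rational(1, 7), Mul(162, Pow(S, -1))) = Mul(Rational(162, 7), Pow(S, -1)))
Mul(Add(27994, Function('T')(38)), Add(N, -27992)) = Mul(Add(27994, Mul(Rational(162, 7), Pow(38, -1))), Add(-46459, -27992)) = Mul(Add(27994, Mul(Rational(162, 7), Rational(1, 38))), -74451) = Mul(Add(27994, Rational(81, 133)), -74451) = Mul(Rational(3723283, 133), -74451) = Rational(-277202142633, 133)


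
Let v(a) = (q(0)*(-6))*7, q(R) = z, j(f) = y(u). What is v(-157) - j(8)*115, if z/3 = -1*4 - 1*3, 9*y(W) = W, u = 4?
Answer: 7478/9 ≈ 830.89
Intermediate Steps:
y(W) = W/9
z = -21 (z = 3*(-1*4 - 1*3) = 3*(-4 - 3) = 3*(-7) = -21)
j(f) = 4/9 (j(f) = (1/9)*4 = 4/9)
q(R) = -21
v(a) = 882 (v(a) = -21*(-6)*7 = 126*7 = 882)
v(-157) - j(8)*115 = 882 - 4*115/9 = 882 - 1*460/9 = 882 - 460/9 = 7478/9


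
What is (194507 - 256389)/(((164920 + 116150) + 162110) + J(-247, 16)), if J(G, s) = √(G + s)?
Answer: -27424864760/196408512631 + 61882*I*√231/196408512631 ≈ -0.13963 + 4.7886e-6*I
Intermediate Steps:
(194507 - 256389)/(((164920 + 116150) + 162110) + J(-247, 16)) = (194507 - 256389)/(((164920 + 116150) + 162110) + √(-247 + 16)) = -61882/((281070 + 162110) + √(-231)) = -61882/(443180 + I*√231)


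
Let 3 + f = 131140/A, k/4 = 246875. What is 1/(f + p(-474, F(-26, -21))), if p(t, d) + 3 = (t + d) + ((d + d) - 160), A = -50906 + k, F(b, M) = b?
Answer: -468297/336171676 ≈ -0.0013930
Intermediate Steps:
k = 987500 (k = 4*246875 = 987500)
A = 936594 (A = -50906 + 987500 = 936594)
p(t, d) = -163 + t + 3*d (p(t, d) = -3 + ((t + d) + ((d + d) - 160)) = -3 + ((d + t) + (2*d - 160)) = -3 + ((d + t) + (-160 + 2*d)) = -3 + (-160 + t + 3*d) = -163 + t + 3*d)
f = -1339321/468297 (f = -3 + 131140/936594 = -3 + 131140*(1/936594) = -3 + 65570/468297 = -1339321/468297 ≈ -2.8600)
1/(f + p(-474, F(-26, -21))) = 1/(-1339321/468297 + (-163 - 474 + 3*(-26))) = 1/(-1339321/468297 + (-163 - 474 - 78)) = 1/(-1339321/468297 - 715) = 1/(-336171676/468297) = -468297/336171676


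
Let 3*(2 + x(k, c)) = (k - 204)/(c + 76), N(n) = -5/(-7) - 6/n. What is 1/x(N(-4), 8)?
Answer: -3528/9881 ≈ -0.35705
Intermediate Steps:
N(n) = 5/7 - 6/n (N(n) = -5*(-⅐) - 6/n = 5/7 - 6/n)
x(k, c) = -2 + (-204 + k)/(3*(76 + c)) (x(k, c) = -2 + ((k - 204)/(c + 76))/3 = -2 + ((-204 + k)/(76 + c))/3 = -2 + (-204 + k)/(3*(76 + c)))
1/x(N(-4), 8) = 1/((-660 + (5/7 - 6/(-4)) - 6*8)/(3*(76 + 8))) = 1/((⅓)*(-660 + (5/7 - 6*(-¼)) - 48)/84) = 1/((⅓)*(1/84)*(-660 + (5/7 + 3/2) - 48)) = 1/((⅓)*(1/84)*(-660 + 31/14 - 48)) = 1/((⅓)*(1/84)*(-9881/14)) = 1/(-9881/3528) = -3528/9881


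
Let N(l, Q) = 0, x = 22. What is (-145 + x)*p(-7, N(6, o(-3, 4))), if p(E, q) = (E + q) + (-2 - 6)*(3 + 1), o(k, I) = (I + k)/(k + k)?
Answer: 4797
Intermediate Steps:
o(k, I) = (I + k)/(2*k) (o(k, I) = (I + k)/((2*k)) = (I + k)*(1/(2*k)) = (I + k)/(2*k))
p(E, q) = -32 + E + q (p(E, q) = (E + q) - 8*4 = (E + q) - 32 = -32 + E + q)
(-145 + x)*p(-7, N(6, o(-3, 4))) = (-145 + 22)*(-32 - 7 + 0) = -123*(-39) = 4797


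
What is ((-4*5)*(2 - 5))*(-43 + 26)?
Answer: -1020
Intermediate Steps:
((-4*5)*(2 - 5))*(-43 + 26) = -20*(-3)*(-17) = 60*(-17) = -1020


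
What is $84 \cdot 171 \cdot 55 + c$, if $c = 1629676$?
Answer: $2419696$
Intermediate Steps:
$84 \cdot 171 \cdot 55 + c = 84 \cdot 171 \cdot 55 + 1629676 = 14364 \cdot 55 + 1629676 = 790020 + 1629676 = 2419696$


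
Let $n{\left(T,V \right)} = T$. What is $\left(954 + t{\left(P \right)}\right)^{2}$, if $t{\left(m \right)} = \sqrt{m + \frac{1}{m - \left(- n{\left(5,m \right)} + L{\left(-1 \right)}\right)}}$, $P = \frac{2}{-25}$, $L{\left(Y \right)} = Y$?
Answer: $\frac{\left(352980 + \sqrt{12173}\right)^{2}}{136900} \approx 9.1069 \cdot 10^{5}$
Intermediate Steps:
$P = - \frac{2}{25}$ ($P = 2 \left(- \frac{1}{25}\right) = - \frac{2}{25} \approx -0.08$)
$t{\left(m \right)} = \sqrt{m + \frac{1}{6 + m}}$ ($t{\left(m \right)} = \sqrt{m + \frac{1}{m + \left(5 - -1\right)}} = \sqrt{m + \frac{1}{m + \left(5 + 1\right)}} = \sqrt{m + \frac{1}{m + 6}} = \sqrt{m + \frac{1}{6 + m}}$)
$\left(954 + t{\left(P \right)}\right)^{2} = \left(954 + \sqrt{\frac{1 - \frac{2 \left(6 - \frac{2}{25}\right)}{25}}{6 - \frac{2}{25}}}\right)^{2} = \left(954 + \sqrt{\frac{1 - \frac{296}{625}}{\frac{148}{25}}}\right)^{2} = \left(954 + \sqrt{\frac{25 \left(1 - \frac{296}{625}\right)}{148}}\right)^{2} = \left(954 + \sqrt{\frac{25}{148} \cdot \frac{329}{625}}\right)^{2} = \left(954 + \sqrt{\frac{329}{3700}}\right)^{2} = \left(954 + \frac{\sqrt{12173}}{370}\right)^{2}$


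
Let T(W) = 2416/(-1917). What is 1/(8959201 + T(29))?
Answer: 1917/17174785901 ≈ 1.1162e-7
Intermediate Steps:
T(W) = -2416/1917 (T(W) = 2416*(-1/1917) = -2416/1917)
1/(8959201 + T(29)) = 1/(8959201 - 2416/1917) = 1/(17174785901/1917) = 1917/17174785901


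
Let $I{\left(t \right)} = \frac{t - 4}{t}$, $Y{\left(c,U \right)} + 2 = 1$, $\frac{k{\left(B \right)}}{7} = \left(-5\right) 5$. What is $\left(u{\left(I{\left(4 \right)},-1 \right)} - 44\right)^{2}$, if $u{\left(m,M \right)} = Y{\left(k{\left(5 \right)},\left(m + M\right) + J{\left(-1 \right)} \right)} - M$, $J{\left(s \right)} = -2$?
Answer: $1936$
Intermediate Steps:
$k{\left(B \right)} = -175$ ($k{\left(B \right)} = 7 \left(\left(-5\right) 5\right) = 7 \left(-25\right) = -175$)
$Y{\left(c,U \right)} = -1$ ($Y{\left(c,U \right)} = -2 + 1 = -1$)
$I{\left(t \right)} = \frac{-4 + t}{t}$
$u{\left(m,M \right)} = -1 - M$
$\left(u{\left(I{\left(4 \right)},-1 \right)} - 44\right)^{2} = \left(\left(-1 - -1\right) - 44\right)^{2} = \left(\left(-1 + 1\right) - 44\right)^{2} = \left(0 - 44\right)^{2} = \left(-44\right)^{2} = 1936$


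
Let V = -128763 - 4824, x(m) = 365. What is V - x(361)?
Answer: -133952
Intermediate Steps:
V = -133587
V - x(361) = -133587 - 1*365 = -133587 - 365 = -133952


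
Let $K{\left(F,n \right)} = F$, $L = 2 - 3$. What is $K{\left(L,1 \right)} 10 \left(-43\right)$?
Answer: $430$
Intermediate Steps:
$L = -1$ ($L = 2 - 3 = -1$)
$K{\left(L,1 \right)} 10 \left(-43\right) = \left(-1\right) 10 \left(-43\right) = \left(-10\right) \left(-43\right) = 430$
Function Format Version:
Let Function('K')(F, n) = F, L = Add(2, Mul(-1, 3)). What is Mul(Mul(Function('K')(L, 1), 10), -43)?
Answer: 430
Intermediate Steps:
L = -1 (L = Add(2, -3) = -1)
Mul(Mul(Function('K')(L, 1), 10), -43) = Mul(Mul(-1, 10), -43) = Mul(-10, -43) = 430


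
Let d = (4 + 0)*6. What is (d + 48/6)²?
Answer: 1024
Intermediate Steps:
d = 24 (d = 4*6 = 24)
(d + 48/6)² = (24 + 48/6)² = (24 + 48*(⅙))² = (24 + 8)² = 32² = 1024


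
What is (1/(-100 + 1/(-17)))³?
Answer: -4913/4921675101 ≈ -9.9824e-7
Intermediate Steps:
(1/(-100 + 1/(-17)))³ = (1/(-100 - 1/17))³ = (1/(-1701/17))³ = (-17/1701)³ = -4913/4921675101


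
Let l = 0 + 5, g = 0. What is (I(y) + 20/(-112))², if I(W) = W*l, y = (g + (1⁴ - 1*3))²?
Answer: 308025/784 ≈ 392.89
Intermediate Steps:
l = 5
y = 4 (y = (0 + (1⁴ - 1*3))² = (0 + (1 - 3))² = (0 - 2)² = (-2)² = 4)
I(W) = 5*W (I(W) = W*5 = 5*W)
(I(y) + 20/(-112))² = (5*4 + 20/(-112))² = (20 + 20*(-1/112))² = (20 - 5/28)² = (555/28)² = 308025/784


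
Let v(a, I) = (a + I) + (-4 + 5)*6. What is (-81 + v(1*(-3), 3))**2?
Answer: 5625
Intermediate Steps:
v(a, I) = 6 + I + a (v(a, I) = (I + a) + 1*6 = (I + a) + 6 = 6 + I + a)
(-81 + v(1*(-3), 3))**2 = (-81 + (6 + 3 + 1*(-3)))**2 = (-81 + (6 + 3 - 3))**2 = (-81 + 6)**2 = (-75)**2 = 5625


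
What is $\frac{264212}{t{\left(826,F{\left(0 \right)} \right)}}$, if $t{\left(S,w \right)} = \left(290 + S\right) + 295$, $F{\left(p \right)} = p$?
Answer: $\frac{264212}{1411} \approx 187.25$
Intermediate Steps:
$t{\left(S,w \right)} = 585 + S$
$\frac{264212}{t{\left(826,F{\left(0 \right)} \right)}} = \frac{264212}{585 + 826} = \frac{264212}{1411}$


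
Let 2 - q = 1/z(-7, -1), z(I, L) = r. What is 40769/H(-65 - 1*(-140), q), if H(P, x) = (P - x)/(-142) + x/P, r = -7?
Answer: -14472995/172 ≈ -84145.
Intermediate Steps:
z(I, L) = -7
q = 15/7 (q = 2 - 1/(-7) = 2 - 1*(-⅐) = 2 + ⅐ = 15/7 ≈ 2.1429)
H(P, x) = -P/142 + x/142 + x/P (H(P, x) = (P - x)*(-1/142) + x/P = (-P/142 + x/142) + x/P = -P/142 + x/142 + x/P)
40769/H(-65 - 1*(-140), q) = 40769/(((15/7 - (-65 - 1*(-140))*((-65 - 1*(-140)) - 1*15/7)/142)/(-65 - 1*(-140)))) = 40769/(((15/7 - (-65 + 140)*((-65 + 140) - 15/7)/142)/(-65 + 140))) = 40769/(((15/7 - 1/142*75*(75 - 15/7))/75)) = 40769/(((15/7 - 1/142*75*510/7)/75)) = 40769/(((15/7 - 19125/497)/75)) = 40769/(((1/75)*(-2580/71))) = 40769/(-172/355) = 40769*(-355/172) = -14472995/172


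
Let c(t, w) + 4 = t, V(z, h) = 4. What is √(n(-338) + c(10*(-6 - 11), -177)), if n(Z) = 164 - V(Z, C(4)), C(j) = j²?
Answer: I*√14 ≈ 3.7417*I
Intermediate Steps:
c(t, w) = -4 + t
n(Z) = 160 (n(Z) = 164 - 1*4 = 164 - 4 = 160)
√(n(-338) + c(10*(-6 - 11), -177)) = √(160 + (-4 + 10*(-6 - 11))) = √(160 + (-4 + 10*(-17))) = √(160 + (-4 - 170)) = √(160 - 174) = √(-14) = I*√14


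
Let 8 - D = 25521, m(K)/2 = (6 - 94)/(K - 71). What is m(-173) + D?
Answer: -1556249/61 ≈ -25512.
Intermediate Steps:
m(K) = -176/(-71 + K) (m(K) = 2*((6 - 94)/(K - 71)) = 2*(-88/(-71 + K)) = -176/(-71 + K))
D = -25513 (D = 8 - 1*25521 = 8 - 25521 = -25513)
m(-173) + D = -176/(-71 - 173) - 25513 = -176/(-244) - 25513 = -176*(-1/244) - 25513 = 44/61 - 25513 = -1556249/61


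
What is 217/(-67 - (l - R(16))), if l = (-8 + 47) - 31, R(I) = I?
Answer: -217/59 ≈ -3.6780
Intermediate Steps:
l = 8 (l = 39 - 31 = 8)
217/(-67 - (l - R(16))) = 217/(-67 - (8 - 1*16)) = 217/(-67 - (8 - 16)) = 217/(-67 - 1*(-8)) = 217/(-67 + 8) = 217/(-59) = 217*(-1/59) = -217/59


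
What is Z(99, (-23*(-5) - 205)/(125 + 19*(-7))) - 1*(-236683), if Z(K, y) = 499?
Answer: 237182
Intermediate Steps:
Z(99, (-23*(-5) - 205)/(125 + 19*(-7))) - 1*(-236683) = 499 - 1*(-236683) = 499 + 236683 = 237182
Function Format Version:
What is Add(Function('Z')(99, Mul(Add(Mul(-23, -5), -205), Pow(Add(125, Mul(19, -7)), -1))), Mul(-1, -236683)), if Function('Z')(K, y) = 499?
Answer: 237182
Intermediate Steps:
Add(Function('Z')(99, Mul(Add(Mul(-23, -5), -205), Pow(Add(125, Mul(19, -7)), -1))), Mul(-1, -236683)) = Add(499, Mul(-1, -236683)) = Add(499, 236683) = 237182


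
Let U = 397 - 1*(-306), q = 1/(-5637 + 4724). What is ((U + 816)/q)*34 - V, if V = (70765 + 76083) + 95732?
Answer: -47395378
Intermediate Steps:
V = 242580 (V = 146848 + 95732 = 242580)
q = -1/913 (q = 1/(-913) = -1/913 ≈ -0.0010953)
U = 703 (U = 397 + 306 = 703)
((U + 816)/q)*34 - V = ((703 + 816)/(-1/913))*34 - 1*242580 = (1519*(-913))*34 - 242580 = -1386847*34 - 242580 = -47152798 - 242580 = -47395378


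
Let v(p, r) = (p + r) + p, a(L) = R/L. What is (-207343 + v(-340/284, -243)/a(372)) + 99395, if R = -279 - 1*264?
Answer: -1385079296/12851 ≈ -1.0778e+5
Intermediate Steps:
R = -543 (R = -279 - 264 = -543)
a(L) = -543/L
v(p, r) = r + 2*p
(-207343 + v(-340/284, -243)/a(372)) + 99395 = (-207343 + (-243 + 2*(-340/284))/((-543/372))) + 99395 = (-207343 + (-243 + 2*(-340*1/284))/((-543*1/372))) + 99395 = (-207343 + (-243 + 2*(-85/71))/(-181/124)) + 99395 = (-207343 + (-243 - 170/71)*(-124/181)) + 99395 = (-207343 - 17423/71*(-124/181)) + 99395 = (-207343 + 2160452/12851) + 99395 = -2662404441/12851 + 99395 = -1385079296/12851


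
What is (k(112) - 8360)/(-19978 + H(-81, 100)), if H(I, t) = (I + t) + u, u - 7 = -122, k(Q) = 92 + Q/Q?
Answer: 8267/20074 ≈ 0.41183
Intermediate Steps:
k(Q) = 93 (k(Q) = 92 + 1 = 93)
u = -115 (u = 7 - 122 = -115)
H(I, t) = -115 + I + t (H(I, t) = (I + t) - 115 = -115 + I + t)
(k(112) - 8360)/(-19978 + H(-81, 100)) = (93 - 8360)/(-19978 + (-115 - 81 + 100)) = -8267/(-19978 - 96) = -8267/(-20074) = -8267*(-1/20074) = 8267/20074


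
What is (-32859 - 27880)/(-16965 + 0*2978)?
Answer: 60739/16965 ≈ 3.5803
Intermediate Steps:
(-32859 - 27880)/(-16965 + 0*2978) = -60739/(-16965 + 0) = -60739/(-16965) = -60739*(-1/16965) = 60739/16965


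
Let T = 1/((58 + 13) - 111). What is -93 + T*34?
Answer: -1877/20 ≈ -93.850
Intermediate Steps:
T = -1/40 (T = 1/(71 - 111) = 1/(-40) = -1/40 ≈ -0.025000)
-93 + T*34 = -93 - 1/40*34 = -93 - 17/20 = -1877/20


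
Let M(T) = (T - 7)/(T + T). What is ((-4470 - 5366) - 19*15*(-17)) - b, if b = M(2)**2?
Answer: -79881/16 ≈ -4992.6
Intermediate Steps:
M(T) = (-7 + T)/(2*T) (M(T) = (-7 + T)/((2*T)) = (-7 + T)*(1/(2*T)) = (-7 + T)/(2*T))
b = 25/16 (b = ((1/2)*(-7 + 2)/2)**2 = ((1/2)*(1/2)*(-5))**2 = (-5/4)**2 = 25/16 ≈ 1.5625)
((-4470 - 5366) - 19*15*(-17)) - b = ((-4470 - 5366) - 19*15*(-17)) - 1*25/16 = (-9836 - 285*(-17)) - 25/16 = (-9836 + 4845) - 25/16 = -4991 - 25/16 = -79881/16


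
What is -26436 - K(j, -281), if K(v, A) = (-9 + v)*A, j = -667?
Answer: -216392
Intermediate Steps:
K(v, A) = A*(-9 + v)
-26436 - K(j, -281) = -26436 - (-281)*(-9 - 667) = -26436 - (-281)*(-676) = -26436 - 1*189956 = -26436 - 189956 = -216392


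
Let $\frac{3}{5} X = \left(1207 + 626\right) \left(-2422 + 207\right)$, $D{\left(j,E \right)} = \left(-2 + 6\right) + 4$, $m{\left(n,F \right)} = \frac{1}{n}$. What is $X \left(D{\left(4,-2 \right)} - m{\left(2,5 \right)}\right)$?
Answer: $- \frac{101502375}{2} \approx -5.0751 \cdot 10^{7}$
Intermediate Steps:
$D{\left(j,E \right)} = 8$ ($D{\left(j,E \right)} = 4 + 4 = 8$)
$X = -6766825$ ($X = \frac{5 \left(1207 + 626\right) \left(-2422 + 207\right)}{3} = \frac{5 \cdot 1833 \left(-2215\right)}{3} = \frac{5}{3} \left(-4060095\right) = -6766825$)
$X \left(D{\left(4,-2 \right)} - m{\left(2,5 \right)}\right) = - 6766825 \left(8 - \frac{1}{2}\right) = \left(-6766825\right) \frac{15}{2} = - \frac{101502375}{2}$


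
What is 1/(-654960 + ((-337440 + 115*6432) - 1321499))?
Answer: -1/1574219 ≈ -6.3524e-7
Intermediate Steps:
1/(-654960 + ((-337440 + 115*6432) - 1321499)) = 1/(-654960 + ((-337440 + 739680) - 1321499)) = 1/(-654960 + (402240 - 1321499)) = 1/(-654960 - 919259) = 1/(-1574219) = -1/1574219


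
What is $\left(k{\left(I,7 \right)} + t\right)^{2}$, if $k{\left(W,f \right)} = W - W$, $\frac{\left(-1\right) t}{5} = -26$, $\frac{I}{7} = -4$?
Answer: $16900$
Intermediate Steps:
$I = -28$ ($I = 7 \left(-4\right) = -28$)
$t = 130$ ($t = \left(-5\right) \left(-26\right) = 130$)
$k{\left(W,f \right)} = 0$
$\left(k{\left(I,7 \right)} + t\right)^{2} = \left(0 + 130\right)^{2} = 130^{2} = 16900$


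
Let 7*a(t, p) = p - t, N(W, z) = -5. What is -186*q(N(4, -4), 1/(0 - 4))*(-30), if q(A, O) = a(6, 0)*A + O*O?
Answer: 679365/28 ≈ 24263.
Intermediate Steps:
a(t, p) = -t/7 + p/7 (a(t, p) = (p - t)/7 = -t/7 + p/7)
q(A, O) = O² - 6*A/7 (q(A, O) = (-⅐*6 + (⅐)*0)*A + O*O = (-6/7 + 0)*A + O² = -6*A/7 + O² = O² - 6*A/7)
-186*q(N(4, -4), 1/(0 - 4))*(-30) = -186*((1/(0 - 4))² - 6/7*(-5))*(-30) = -186*((1/(-4))² + 30/7)*(-30) = -186*((-¼)² + 30/7)*(-30) = -186*(1/16 + 30/7)*(-30) = -45291*(-30)/56 = -186*(-7305/56) = 679365/28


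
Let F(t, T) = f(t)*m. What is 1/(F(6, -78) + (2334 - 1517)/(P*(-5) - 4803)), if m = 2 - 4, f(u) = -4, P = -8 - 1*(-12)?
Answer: 4823/37767 ≈ 0.12770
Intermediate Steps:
P = 4 (P = -8 + 12 = 4)
m = -2
F(t, T) = 8 (F(t, T) = -4*(-2) = 8)
1/(F(6, -78) + (2334 - 1517)/(P*(-5) - 4803)) = 1/(8 + (2334 - 1517)/(4*(-5) - 4803)) = 1/(8 + 817/(-20 - 4803)) = 1/(8 + 817/(-4823)) = 1/(8 + 817*(-1/4823)) = 1/(8 - 817/4823) = 1/(37767/4823) = 4823/37767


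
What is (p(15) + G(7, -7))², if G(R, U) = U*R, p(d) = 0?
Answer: 2401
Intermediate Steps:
G(R, U) = R*U
(p(15) + G(7, -7))² = (0 + 7*(-7))² = (0 - 49)² = (-49)² = 2401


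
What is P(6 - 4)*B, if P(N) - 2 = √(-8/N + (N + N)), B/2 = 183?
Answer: 732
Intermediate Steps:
B = 366 (B = 2*183 = 366)
P(N) = 2 + √(-8/N + 2*N) (P(N) = 2 + √(-8/N + (N + N)) = 2 + √(-8/N + 2*N))
P(6 - 4)*B = (2 + √(-8/(6 - 4) + 2*(6 - 4)))*366 = (2 + √(-8/2 + 2*2))*366 = (2 + √(-8*½ + 4))*366 = (2 + √(-4 + 4))*366 = (2 + √0)*366 = (2 + 0)*366 = 2*366 = 732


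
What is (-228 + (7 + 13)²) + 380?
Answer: 552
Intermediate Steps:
(-228 + (7 + 13)²) + 380 = (-228 + 20²) + 380 = (-228 + 400) + 380 = 172 + 380 = 552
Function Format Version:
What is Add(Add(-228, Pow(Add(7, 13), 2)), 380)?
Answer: 552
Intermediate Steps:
Add(Add(-228, Pow(Add(7, 13), 2)), 380) = Add(Add(-228, Pow(20, 2)), 380) = Add(Add(-228, 400), 380) = Add(172, 380) = 552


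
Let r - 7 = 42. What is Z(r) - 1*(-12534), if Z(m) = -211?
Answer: 12323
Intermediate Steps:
r = 49 (r = 7 + 42 = 49)
Z(r) - 1*(-12534) = -211 - 1*(-12534) = -211 + 12534 = 12323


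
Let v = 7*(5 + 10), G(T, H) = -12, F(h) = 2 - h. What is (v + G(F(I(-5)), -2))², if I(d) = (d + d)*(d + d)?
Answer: 8649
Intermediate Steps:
I(d) = 4*d² (I(d) = (2*d)*(2*d) = 4*d²)
v = 105 (v = 7*15 = 105)
(v + G(F(I(-5)), -2))² = (105 - 12)² = 93² = 8649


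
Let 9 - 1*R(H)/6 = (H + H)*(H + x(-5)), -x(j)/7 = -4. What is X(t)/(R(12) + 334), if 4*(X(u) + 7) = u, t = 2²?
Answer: 3/2686 ≈ 0.0011169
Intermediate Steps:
t = 4
X(u) = -7 + u/4
x(j) = 28 (x(j) = -7*(-4) = 28)
R(H) = 54 - 12*H*(28 + H) (R(H) = 54 - 6*(H + H)*(H + 28) = 54 - 6*2*H*(28 + H) = 54 - 12*H*(28 + H))
X(t)/(R(12) + 334) = (-7 + (¼)*4)/((54 - 336*12 - 12*12²) + 334) = (-7 + 1)/((54 - 4032 - 12*144) + 334) = -6/((54 - 4032 - 1728) + 334) = -6/(-5706 + 334) = -6/(-5372) = -6*(-1/5372) = 3/2686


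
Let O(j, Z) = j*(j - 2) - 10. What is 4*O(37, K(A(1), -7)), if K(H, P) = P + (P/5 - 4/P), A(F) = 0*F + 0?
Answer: 5140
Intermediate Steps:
A(F) = 0 (A(F) = 0 + 0 = 0)
K(H, P) = -4/P + 6*P/5 (K(H, P) = P + (P*(⅕) - 4/P) = P + (P/5 - 4/P) = P + (-4/P + P/5) = -4/P + 6*P/5)
O(j, Z) = -10 + j*(-2 + j) (O(j, Z) = j*(-2 + j) - 10 = -10 + j*(-2 + j))
4*O(37, K(A(1), -7)) = 4*(-10 + 37² - 2*37) = 4*(-10 + 1369 - 74) = 4*1285 = 5140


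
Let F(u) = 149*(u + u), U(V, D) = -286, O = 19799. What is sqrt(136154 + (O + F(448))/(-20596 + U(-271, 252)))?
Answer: 5*sqrt(2374713172442)/20882 ≈ 368.98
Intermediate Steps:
F(u) = 298*u (F(u) = 149*(2*u) = 298*u)
sqrt(136154 + (O + F(448))/(-20596 + U(-271, 252))) = sqrt(136154 + (19799 + 298*448)/(-20596 - 286)) = sqrt(136154 + (19799 + 133504)/(-20882)) = sqrt(136154 + 153303*(-1/20882)) = sqrt(136154 - 153303/20882) = sqrt(2843014525/20882) = 5*sqrt(2374713172442)/20882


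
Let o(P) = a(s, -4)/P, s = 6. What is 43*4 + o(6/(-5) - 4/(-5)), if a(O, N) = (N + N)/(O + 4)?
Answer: 174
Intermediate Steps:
a(O, N) = 2*N/(4 + O) (a(O, N) = (2*N)/(4 + O) = 2*N/(4 + O))
o(P) = -4/(5*P) (o(P) = (2*(-4)/(4 + 6))/P = (2*(-4)/10)/P = (2*(-4)*(⅒))/P = -4/(5*P))
43*4 + o(6/(-5) - 4/(-5)) = 43*4 - 4/(5*(6/(-5) - 4/(-5))) = 172 - 4/(5*(6*(-⅕) - 4*(-⅕))) = 172 - 4/(5*(-6/5 + ⅘)) = 172 - 4/(5*(-⅖)) = 172 - ⅘*(-5/2) = 172 + 2 = 174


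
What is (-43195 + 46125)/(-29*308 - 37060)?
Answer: -1465/22996 ≈ -0.063707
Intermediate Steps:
(-43195 + 46125)/(-29*308 - 37060) = 2930/(-8932 - 37060) = 2930/(-45992) = 2930*(-1/45992) = -1465/22996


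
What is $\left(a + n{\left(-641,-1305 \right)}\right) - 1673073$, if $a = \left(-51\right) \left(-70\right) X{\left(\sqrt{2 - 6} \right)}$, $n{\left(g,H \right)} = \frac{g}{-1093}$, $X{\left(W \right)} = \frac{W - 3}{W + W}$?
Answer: $- \frac{1826717143}{1093} + \frac{5355 i}{2} \approx -1.6713 \cdot 10^{6} + 2677.5 i$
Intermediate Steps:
$X{\left(W \right)} = \frac{-3 + W}{2 W}$
$n{\left(g,H \right)} = - \frac{g}{1093}$ ($n{\left(g,H \right)} = g \left(- \frac{1}{1093}\right) = - \frac{g}{1093}$)
$a = - \frac{1785 i \left(-3 + 2 i\right)}{2}$ ($a = \left(-51\right) \left(-70\right) \frac{-3 + \sqrt{2 - 6}}{2 \sqrt{2 - 6}} = 3570 \frac{-3 + \sqrt{-4}}{2 \sqrt{-4}} = 3570 \frac{-3 + 2 i}{2 \cdot 2 i} = 3570 \frac{- \frac{i}{2} \left(-3 + 2 i\right)}{2} = 3570 \left(- \frac{i \left(-3 + 2 i\right)}{4}\right) = - \frac{1785 i \left(-3 + 2 i\right)}{2} \approx 1785.0 + 2677.5 i$)
$\left(a + n{\left(-641,-1305 \right)}\right) - 1673073 = \left(\left(1785 + \frac{5355 i}{2}\right) - - \frac{641}{1093}\right) - 1673073 = \left(\left(1785 + \frac{5355 i}{2}\right) + \frac{641}{1093}\right) - 1673073 = \left(\frac{1951646}{1093} + \frac{5355 i}{2}\right) - 1673073 = - \frac{1826717143}{1093} + \frac{5355 i}{2}$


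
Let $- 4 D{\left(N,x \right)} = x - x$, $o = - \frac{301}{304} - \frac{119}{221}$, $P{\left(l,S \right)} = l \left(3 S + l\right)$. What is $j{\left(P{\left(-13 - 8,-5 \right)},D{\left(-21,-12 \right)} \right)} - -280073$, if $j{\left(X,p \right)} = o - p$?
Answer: $\frac{1106842455}{3952} \approx 2.8007 \cdot 10^{5}$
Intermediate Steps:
$P{\left(l,S \right)} = l \left(l + 3 S\right)$
$o = - \frac{6041}{3952}$ ($o = \left(-301\right) \frac{1}{304} - \frac{7}{13} = - \frac{301}{304} - \frac{7}{13} = - \frac{6041}{3952} \approx -1.5286$)
$D{\left(N,x \right)} = 0$ ($D{\left(N,x \right)} = - \frac{x - x}{4} = \left(- \frac{1}{4}\right) 0 = 0$)
$j{\left(X,p \right)} = - \frac{6041}{3952} - p$
$j{\left(P{\left(-13 - 8,-5 \right)},D{\left(-21,-12 \right)} \right)} - -280073 = \left(- \frac{6041}{3952} - 0\right) - -280073 = \left(- \frac{6041}{3952} + 0\right) + 280073 = - \frac{6041}{3952} + 280073 = \frac{1106842455}{3952}$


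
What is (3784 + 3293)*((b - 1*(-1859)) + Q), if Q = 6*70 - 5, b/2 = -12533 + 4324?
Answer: -100097088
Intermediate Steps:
b = -16418 (b = 2*(-12533 + 4324) = 2*(-8209) = -16418)
Q = 415 (Q = 420 - 5 = 415)
(3784 + 3293)*((b - 1*(-1859)) + Q) = (3784 + 3293)*((-16418 - 1*(-1859)) + 415) = 7077*((-16418 + 1859) + 415) = 7077*(-14559 + 415) = 7077*(-14144) = -100097088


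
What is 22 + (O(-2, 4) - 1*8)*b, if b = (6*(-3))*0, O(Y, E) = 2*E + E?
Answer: 22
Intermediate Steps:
O(Y, E) = 3*E
b = 0 (b = -18*0 = 0)
22 + (O(-2, 4) - 1*8)*b = 22 + (3*4 - 1*8)*0 = 22 + (12 - 8)*0 = 22 + 4*0 = 22 + 0 = 22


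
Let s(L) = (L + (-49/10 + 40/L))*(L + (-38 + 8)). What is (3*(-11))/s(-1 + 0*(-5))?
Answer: -110/4743 ≈ -0.023192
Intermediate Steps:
s(L) = (-30 + L)*(-49/10 + L + 40/L) (s(L) = (L + (-49*⅒ + 40/L))*(L - 30) = (L + (-49/10 + 40/L))*(-30 + L) = (-49/10 + L + 40/L)*(-30 + L) = (-30 + L)*(-49/10 + L + 40/L))
(3*(-11))/s(-1 + 0*(-5)) = (3*(-11))/(187 + (-1 + 0*(-5))² - 1200/(-1 + 0*(-5)) - 349*(-1 + 0*(-5))/10) = -33/(187 + (-1 + 0)² - 1200/(-1 + 0) - 349*(-1 + 0)/10) = -33/(187 + (-1)² - 1200/(-1) - 349/10*(-1)) = -33/(187 + 1 - 1200*(-1) + 349/10) = -33/(187 + 1 + 1200 + 349/10) = -33/14229/10 = -33*10/14229 = -110/4743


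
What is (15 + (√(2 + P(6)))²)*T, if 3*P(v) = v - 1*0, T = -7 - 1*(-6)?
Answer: -19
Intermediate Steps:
T = -1 (T = -7 + 6 = -1)
P(v) = v/3 (P(v) = (v - 1*0)/3 = (v + 0)/3 = v/3)
(15 + (√(2 + P(6)))²)*T = (15 + (√(2 + (⅓)*6))²)*(-1) = (15 + (√(2 + 2))²)*(-1) = (15 + (√4)²)*(-1) = (15 + 2²)*(-1) = (15 + 4)*(-1) = 19*(-1) = -19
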